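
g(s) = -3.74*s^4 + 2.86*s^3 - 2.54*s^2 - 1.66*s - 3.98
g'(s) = -14.96*s^3 + 8.58*s^2 - 5.08*s - 1.66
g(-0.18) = -3.78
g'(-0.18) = -0.38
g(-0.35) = -3.89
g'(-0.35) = 1.81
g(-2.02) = -96.83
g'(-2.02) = 166.92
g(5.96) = -4217.68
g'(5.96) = -2894.32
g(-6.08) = -5841.35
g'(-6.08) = 3708.74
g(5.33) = -2670.35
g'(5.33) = -2050.22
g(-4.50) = -1842.20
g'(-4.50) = 1558.18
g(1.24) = -13.33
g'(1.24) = -23.29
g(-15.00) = -199540.58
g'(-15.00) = 52495.04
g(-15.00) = -199540.58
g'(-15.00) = 52495.04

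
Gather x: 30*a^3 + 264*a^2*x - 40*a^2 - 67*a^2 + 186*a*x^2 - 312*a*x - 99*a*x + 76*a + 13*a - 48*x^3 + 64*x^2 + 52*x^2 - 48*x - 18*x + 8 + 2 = 30*a^3 - 107*a^2 + 89*a - 48*x^3 + x^2*(186*a + 116) + x*(264*a^2 - 411*a - 66) + 10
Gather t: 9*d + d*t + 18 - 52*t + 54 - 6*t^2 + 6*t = 9*d - 6*t^2 + t*(d - 46) + 72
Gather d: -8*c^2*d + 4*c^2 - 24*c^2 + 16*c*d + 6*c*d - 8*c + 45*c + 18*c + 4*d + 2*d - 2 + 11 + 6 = -20*c^2 + 55*c + d*(-8*c^2 + 22*c + 6) + 15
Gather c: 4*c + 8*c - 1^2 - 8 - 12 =12*c - 21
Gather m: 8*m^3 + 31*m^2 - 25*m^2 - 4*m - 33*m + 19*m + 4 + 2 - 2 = 8*m^3 + 6*m^2 - 18*m + 4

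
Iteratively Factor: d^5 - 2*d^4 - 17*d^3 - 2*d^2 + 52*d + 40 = (d + 2)*(d^4 - 4*d^3 - 9*d^2 + 16*d + 20) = (d + 1)*(d + 2)*(d^3 - 5*d^2 - 4*d + 20) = (d + 1)*(d + 2)^2*(d^2 - 7*d + 10) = (d - 2)*(d + 1)*(d + 2)^2*(d - 5)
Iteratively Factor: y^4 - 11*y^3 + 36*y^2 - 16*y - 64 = (y - 4)*(y^3 - 7*y^2 + 8*y + 16) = (y - 4)^2*(y^2 - 3*y - 4) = (y - 4)^2*(y + 1)*(y - 4)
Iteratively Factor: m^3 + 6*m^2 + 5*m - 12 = (m + 4)*(m^2 + 2*m - 3) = (m - 1)*(m + 4)*(m + 3)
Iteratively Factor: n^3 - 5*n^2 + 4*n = (n - 4)*(n^2 - n) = n*(n - 4)*(n - 1)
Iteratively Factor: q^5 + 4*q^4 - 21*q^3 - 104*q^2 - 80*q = (q + 4)*(q^4 - 21*q^2 - 20*q) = (q + 4)^2*(q^3 - 4*q^2 - 5*q) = q*(q + 4)^2*(q^2 - 4*q - 5) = q*(q + 1)*(q + 4)^2*(q - 5)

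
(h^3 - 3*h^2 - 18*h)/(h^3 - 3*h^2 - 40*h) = (-h^2 + 3*h + 18)/(-h^2 + 3*h + 40)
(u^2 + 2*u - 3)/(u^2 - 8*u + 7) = (u + 3)/(u - 7)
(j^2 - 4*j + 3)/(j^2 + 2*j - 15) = (j - 1)/(j + 5)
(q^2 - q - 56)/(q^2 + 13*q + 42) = (q - 8)/(q + 6)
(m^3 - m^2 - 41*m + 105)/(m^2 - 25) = (m^2 + 4*m - 21)/(m + 5)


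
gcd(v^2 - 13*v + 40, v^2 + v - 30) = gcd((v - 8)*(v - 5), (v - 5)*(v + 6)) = v - 5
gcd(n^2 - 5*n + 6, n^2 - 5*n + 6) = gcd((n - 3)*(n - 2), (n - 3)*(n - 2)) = n^2 - 5*n + 6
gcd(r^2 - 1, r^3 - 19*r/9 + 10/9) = r - 1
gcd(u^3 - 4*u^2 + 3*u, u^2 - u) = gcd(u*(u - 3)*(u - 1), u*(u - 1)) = u^2 - u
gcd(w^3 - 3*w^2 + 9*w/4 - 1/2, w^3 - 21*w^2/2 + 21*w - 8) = w^2 - 5*w/2 + 1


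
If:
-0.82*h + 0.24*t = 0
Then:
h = 0.292682926829268*t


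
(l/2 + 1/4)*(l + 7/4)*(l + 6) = l^3/2 + 33*l^2/8 + 115*l/16 + 21/8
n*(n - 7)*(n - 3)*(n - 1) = n^4 - 11*n^3 + 31*n^2 - 21*n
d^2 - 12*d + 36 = (d - 6)^2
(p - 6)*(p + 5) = p^2 - p - 30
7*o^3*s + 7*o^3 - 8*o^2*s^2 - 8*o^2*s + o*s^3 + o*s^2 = (-7*o + s)*(-o + s)*(o*s + o)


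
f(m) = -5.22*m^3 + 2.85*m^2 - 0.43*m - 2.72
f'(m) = -15.66*m^2 + 5.7*m - 0.43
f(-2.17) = 64.97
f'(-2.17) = -86.54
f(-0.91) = 3.97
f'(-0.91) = -18.59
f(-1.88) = 42.85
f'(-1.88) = -66.49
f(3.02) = -121.80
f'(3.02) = -126.04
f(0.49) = -2.86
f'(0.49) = -1.40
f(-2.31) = 77.82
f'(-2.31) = -97.16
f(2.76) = -91.94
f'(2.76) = -103.99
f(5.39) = -739.64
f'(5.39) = -424.66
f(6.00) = -1030.22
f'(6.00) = -529.99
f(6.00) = -1030.22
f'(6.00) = -529.99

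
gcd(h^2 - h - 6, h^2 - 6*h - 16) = h + 2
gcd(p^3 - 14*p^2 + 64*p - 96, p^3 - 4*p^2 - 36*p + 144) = p^2 - 10*p + 24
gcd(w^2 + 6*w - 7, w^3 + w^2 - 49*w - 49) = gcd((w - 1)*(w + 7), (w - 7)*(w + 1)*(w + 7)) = w + 7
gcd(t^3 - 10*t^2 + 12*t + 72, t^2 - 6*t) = t - 6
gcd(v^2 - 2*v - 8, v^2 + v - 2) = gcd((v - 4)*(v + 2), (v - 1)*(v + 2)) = v + 2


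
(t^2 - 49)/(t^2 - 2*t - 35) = (t + 7)/(t + 5)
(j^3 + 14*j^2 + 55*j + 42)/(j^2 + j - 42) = (j^2 + 7*j + 6)/(j - 6)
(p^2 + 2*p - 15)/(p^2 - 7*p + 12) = (p + 5)/(p - 4)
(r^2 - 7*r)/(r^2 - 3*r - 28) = r/(r + 4)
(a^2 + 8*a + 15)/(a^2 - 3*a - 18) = (a + 5)/(a - 6)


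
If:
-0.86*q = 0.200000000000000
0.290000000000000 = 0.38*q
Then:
No Solution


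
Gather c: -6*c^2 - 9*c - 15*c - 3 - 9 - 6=-6*c^2 - 24*c - 18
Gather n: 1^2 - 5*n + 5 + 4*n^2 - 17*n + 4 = 4*n^2 - 22*n + 10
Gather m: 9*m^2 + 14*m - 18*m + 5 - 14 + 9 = 9*m^2 - 4*m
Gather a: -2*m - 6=-2*m - 6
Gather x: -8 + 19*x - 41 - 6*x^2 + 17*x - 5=-6*x^2 + 36*x - 54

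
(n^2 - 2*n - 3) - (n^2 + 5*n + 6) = -7*n - 9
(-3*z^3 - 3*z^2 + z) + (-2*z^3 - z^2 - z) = -5*z^3 - 4*z^2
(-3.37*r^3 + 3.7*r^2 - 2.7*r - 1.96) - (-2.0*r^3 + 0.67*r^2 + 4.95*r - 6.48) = -1.37*r^3 + 3.03*r^2 - 7.65*r + 4.52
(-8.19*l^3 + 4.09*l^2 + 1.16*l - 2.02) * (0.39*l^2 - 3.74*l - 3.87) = -3.1941*l^5 + 32.2257*l^4 + 16.8511*l^3 - 20.9545*l^2 + 3.0656*l + 7.8174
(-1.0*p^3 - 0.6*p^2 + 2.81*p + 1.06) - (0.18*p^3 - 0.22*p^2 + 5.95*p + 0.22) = -1.18*p^3 - 0.38*p^2 - 3.14*p + 0.84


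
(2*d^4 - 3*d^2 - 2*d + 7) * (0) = 0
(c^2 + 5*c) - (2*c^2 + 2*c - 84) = -c^2 + 3*c + 84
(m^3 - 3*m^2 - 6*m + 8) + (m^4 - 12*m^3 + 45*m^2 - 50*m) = m^4 - 11*m^3 + 42*m^2 - 56*m + 8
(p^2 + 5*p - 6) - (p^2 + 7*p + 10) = -2*p - 16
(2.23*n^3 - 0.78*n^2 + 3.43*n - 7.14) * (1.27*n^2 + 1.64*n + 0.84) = 2.8321*n^5 + 2.6666*n^4 + 4.9501*n^3 - 4.0978*n^2 - 8.8284*n - 5.9976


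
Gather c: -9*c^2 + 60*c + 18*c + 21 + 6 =-9*c^2 + 78*c + 27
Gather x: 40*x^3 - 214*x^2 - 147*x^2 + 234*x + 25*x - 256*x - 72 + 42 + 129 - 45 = 40*x^3 - 361*x^2 + 3*x + 54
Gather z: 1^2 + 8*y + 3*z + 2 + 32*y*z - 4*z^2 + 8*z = 8*y - 4*z^2 + z*(32*y + 11) + 3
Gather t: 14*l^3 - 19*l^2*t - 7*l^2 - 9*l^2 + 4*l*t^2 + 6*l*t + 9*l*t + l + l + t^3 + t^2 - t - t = 14*l^3 - 16*l^2 + 2*l + t^3 + t^2*(4*l + 1) + t*(-19*l^2 + 15*l - 2)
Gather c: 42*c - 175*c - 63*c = -196*c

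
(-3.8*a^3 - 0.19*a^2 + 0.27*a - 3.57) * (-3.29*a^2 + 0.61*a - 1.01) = 12.502*a^5 - 1.6929*a^4 + 2.8338*a^3 + 12.1019*a^2 - 2.4504*a + 3.6057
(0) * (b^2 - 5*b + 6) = 0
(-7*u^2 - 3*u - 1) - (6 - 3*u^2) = -4*u^2 - 3*u - 7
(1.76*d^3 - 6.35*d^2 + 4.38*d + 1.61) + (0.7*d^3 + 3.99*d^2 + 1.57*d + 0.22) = 2.46*d^3 - 2.36*d^2 + 5.95*d + 1.83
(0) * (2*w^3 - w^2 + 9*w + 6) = 0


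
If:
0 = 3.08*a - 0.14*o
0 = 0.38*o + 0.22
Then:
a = -0.03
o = -0.58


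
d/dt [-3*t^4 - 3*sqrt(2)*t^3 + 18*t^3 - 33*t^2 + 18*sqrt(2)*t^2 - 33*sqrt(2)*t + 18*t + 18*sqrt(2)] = -12*t^3 - 9*sqrt(2)*t^2 + 54*t^2 - 66*t + 36*sqrt(2)*t - 33*sqrt(2) + 18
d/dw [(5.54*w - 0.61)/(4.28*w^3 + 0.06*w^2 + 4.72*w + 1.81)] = (-47.4224*w^3 + 7.5*w^2 + 0.0731999999999999*w + 12.9066)/(18.3184*w^6 + 0.5136*w^5 + 40.4068*w^4 + 16.06*w^3 + 22.4956*w^2 + 17.0864*w + 3.2761)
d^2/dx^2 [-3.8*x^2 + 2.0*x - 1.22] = -7.60000000000000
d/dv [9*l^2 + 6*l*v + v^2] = 6*l + 2*v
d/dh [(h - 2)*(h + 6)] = 2*h + 4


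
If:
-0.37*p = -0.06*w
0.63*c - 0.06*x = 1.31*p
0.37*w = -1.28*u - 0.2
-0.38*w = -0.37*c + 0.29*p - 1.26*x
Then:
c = 1.54015157966448*x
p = 0.694882057395895*x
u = -1.23866345908201*x - 0.15625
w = 4.28510602060802*x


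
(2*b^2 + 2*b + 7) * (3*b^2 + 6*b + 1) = 6*b^4 + 18*b^3 + 35*b^2 + 44*b + 7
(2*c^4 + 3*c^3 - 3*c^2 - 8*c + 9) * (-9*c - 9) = -18*c^5 - 45*c^4 + 99*c^2 - 9*c - 81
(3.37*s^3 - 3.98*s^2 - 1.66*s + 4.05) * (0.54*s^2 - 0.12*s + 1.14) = 1.8198*s^5 - 2.5536*s^4 + 3.423*s^3 - 2.151*s^2 - 2.3784*s + 4.617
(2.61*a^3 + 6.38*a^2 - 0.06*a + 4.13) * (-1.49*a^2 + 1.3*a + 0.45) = -3.8889*a^5 - 6.1132*a^4 + 9.5579*a^3 - 3.3607*a^2 + 5.342*a + 1.8585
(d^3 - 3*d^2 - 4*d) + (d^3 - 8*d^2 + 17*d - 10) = 2*d^3 - 11*d^2 + 13*d - 10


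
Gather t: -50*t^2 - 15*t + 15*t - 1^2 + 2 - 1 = -50*t^2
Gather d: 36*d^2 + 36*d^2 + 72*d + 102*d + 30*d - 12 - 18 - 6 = 72*d^2 + 204*d - 36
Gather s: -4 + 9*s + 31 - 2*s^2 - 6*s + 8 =-2*s^2 + 3*s + 35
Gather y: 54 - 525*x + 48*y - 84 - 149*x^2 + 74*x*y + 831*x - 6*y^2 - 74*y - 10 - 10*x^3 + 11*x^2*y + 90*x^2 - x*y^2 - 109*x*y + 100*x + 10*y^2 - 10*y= -10*x^3 - 59*x^2 + 406*x + y^2*(4 - x) + y*(11*x^2 - 35*x - 36) - 40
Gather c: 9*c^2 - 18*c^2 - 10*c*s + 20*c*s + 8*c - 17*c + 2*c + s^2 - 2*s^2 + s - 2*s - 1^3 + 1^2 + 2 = -9*c^2 + c*(10*s - 7) - s^2 - s + 2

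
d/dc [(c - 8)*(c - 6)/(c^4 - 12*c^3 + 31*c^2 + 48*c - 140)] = 2*(-c^5 + 27*c^4 - 264*c^3 + 1105*c^2 - 1628*c - 172)/(c^8 - 24*c^7 + 206*c^6 - 648*c^5 - 471*c^4 + 6336*c^3 - 6376*c^2 - 13440*c + 19600)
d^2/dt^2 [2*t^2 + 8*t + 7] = 4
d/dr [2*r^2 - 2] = 4*r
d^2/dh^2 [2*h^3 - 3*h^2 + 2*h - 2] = 12*h - 6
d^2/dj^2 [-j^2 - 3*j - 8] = -2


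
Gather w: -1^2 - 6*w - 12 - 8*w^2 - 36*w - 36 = -8*w^2 - 42*w - 49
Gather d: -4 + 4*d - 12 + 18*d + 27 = 22*d + 11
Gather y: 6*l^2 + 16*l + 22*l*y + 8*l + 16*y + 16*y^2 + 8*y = 6*l^2 + 24*l + 16*y^2 + y*(22*l + 24)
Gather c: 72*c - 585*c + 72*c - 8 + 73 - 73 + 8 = -441*c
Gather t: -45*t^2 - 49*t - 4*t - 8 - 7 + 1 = -45*t^2 - 53*t - 14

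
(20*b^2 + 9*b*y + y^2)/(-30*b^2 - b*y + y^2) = (4*b + y)/(-6*b + y)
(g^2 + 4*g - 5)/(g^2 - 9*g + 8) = (g + 5)/(g - 8)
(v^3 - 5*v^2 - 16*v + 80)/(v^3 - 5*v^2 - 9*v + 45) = (v^2 - 16)/(v^2 - 9)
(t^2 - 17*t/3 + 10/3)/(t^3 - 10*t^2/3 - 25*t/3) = (3*t - 2)/(t*(3*t + 5))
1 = 1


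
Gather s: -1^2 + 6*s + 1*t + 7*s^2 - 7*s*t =7*s^2 + s*(6 - 7*t) + t - 1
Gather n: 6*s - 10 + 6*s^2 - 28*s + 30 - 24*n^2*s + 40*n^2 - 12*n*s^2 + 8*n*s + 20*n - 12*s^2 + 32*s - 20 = n^2*(40 - 24*s) + n*(-12*s^2 + 8*s + 20) - 6*s^2 + 10*s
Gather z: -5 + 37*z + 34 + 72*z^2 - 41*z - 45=72*z^2 - 4*z - 16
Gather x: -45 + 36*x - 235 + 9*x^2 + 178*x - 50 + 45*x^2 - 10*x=54*x^2 + 204*x - 330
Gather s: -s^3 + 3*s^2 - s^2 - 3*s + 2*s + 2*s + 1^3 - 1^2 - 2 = -s^3 + 2*s^2 + s - 2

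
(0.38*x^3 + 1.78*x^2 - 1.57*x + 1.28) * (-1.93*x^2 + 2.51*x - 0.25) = -0.7334*x^5 - 2.4816*x^4 + 7.4029*x^3 - 6.8561*x^2 + 3.6053*x - 0.32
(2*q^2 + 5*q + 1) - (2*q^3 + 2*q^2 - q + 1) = -2*q^3 + 6*q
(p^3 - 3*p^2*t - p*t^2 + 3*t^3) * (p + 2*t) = p^4 - p^3*t - 7*p^2*t^2 + p*t^3 + 6*t^4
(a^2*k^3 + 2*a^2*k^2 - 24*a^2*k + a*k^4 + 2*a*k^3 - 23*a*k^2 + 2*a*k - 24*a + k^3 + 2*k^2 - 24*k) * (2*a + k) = 2*a^3*k^3 + 4*a^3*k^2 - 48*a^3*k + 3*a^2*k^4 + 6*a^2*k^3 - 70*a^2*k^2 + 4*a^2*k - 48*a^2 + a*k^5 + 2*a*k^4 - 21*a*k^3 + 6*a*k^2 - 72*a*k + k^4 + 2*k^3 - 24*k^2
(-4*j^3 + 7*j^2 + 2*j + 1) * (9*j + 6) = -36*j^4 + 39*j^3 + 60*j^2 + 21*j + 6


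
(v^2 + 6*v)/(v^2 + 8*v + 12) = v/(v + 2)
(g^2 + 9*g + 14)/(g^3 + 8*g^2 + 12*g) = (g + 7)/(g*(g + 6))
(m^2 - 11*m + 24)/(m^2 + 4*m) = (m^2 - 11*m + 24)/(m*(m + 4))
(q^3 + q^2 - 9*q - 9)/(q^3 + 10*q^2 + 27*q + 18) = (q - 3)/(q + 6)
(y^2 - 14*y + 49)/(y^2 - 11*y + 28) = (y - 7)/(y - 4)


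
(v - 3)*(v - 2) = v^2 - 5*v + 6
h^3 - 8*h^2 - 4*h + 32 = (h - 8)*(h - 2)*(h + 2)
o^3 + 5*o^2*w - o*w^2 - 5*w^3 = (o - w)*(o + w)*(o + 5*w)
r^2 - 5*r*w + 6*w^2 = (r - 3*w)*(r - 2*w)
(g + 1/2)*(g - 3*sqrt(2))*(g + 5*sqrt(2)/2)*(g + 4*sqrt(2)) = g^4 + g^3/2 + 7*sqrt(2)*g^3/2 - 19*g^2 + 7*sqrt(2)*g^2/4 - 60*sqrt(2)*g - 19*g/2 - 30*sqrt(2)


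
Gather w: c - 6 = c - 6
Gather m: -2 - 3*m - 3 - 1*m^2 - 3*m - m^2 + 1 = -2*m^2 - 6*m - 4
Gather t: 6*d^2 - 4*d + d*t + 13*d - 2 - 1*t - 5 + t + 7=6*d^2 + d*t + 9*d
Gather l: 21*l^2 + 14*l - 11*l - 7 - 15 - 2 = 21*l^2 + 3*l - 24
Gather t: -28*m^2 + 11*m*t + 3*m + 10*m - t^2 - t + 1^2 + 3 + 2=-28*m^2 + 13*m - t^2 + t*(11*m - 1) + 6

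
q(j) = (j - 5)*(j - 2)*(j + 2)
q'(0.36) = -7.21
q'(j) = (j - 5)*(j - 2) + (j - 5)*(j + 2) + (j - 2)*(j + 2)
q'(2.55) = -9.99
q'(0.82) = -10.18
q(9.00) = 308.00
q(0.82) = 13.91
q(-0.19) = 20.57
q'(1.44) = -12.18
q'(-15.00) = 821.00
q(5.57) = 15.40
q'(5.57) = 33.37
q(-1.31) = 14.41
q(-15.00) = -4420.00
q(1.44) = 6.86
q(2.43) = -4.90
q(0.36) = 17.96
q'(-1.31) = 14.25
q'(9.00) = 149.00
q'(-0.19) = -1.99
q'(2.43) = -10.59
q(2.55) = -6.13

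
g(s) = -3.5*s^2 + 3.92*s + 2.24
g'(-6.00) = 45.92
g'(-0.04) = 4.20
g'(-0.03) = 4.13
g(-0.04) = 2.08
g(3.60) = -29.01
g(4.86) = -61.38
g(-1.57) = -12.54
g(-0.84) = -3.52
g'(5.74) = -36.26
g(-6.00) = -147.28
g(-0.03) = 2.12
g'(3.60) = -21.28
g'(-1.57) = 14.91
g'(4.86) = -30.10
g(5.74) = -90.58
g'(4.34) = -26.46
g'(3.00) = -17.08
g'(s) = 3.92 - 7.0*s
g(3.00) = -17.50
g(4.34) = -46.67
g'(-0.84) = 9.80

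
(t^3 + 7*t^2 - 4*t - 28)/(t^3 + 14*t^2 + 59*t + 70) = (t - 2)/(t + 5)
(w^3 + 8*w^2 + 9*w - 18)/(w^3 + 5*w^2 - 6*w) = (w + 3)/w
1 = 1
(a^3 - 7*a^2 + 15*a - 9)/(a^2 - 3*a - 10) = (-a^3 + 7*a^2 - 15*a + 9)/(-a^2 + 3*a + 10)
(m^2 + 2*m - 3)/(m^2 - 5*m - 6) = (-m^2 - 2*m + 3)/(-m^2 + 5*m + 6)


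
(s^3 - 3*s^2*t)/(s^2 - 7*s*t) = s*(s - 3*t)/(s - 7*t)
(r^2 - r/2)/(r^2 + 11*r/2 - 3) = r/(r + 6)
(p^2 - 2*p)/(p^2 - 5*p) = (p - 2)/(p - 5)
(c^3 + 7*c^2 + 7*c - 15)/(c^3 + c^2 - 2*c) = (c^2 + 8*c + 15)/(c*(c + 2))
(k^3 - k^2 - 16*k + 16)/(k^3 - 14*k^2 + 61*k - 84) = (k^2 + 3*k - 4)/(k^2 - 10*k + 21)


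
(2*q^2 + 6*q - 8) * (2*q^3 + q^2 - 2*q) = 4*q^5 + 14*q^4 - 14*q^3 - 20*q^2 + 16*q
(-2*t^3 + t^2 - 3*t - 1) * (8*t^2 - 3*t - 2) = -16*t^5 + 14*t^4 - 23*t^3 - t^2 + 9*t + 2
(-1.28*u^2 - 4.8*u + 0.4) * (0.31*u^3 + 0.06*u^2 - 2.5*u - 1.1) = -0.3968*u^5 - 1.5648*u^4 + 3.036*u^3 + 13.432*u^2 + 4.28*u - 0.44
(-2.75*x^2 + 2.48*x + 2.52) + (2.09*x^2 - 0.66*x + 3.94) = -0.66*x^2 + 1.82*x + 6.46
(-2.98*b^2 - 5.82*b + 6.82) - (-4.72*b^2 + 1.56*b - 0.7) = 1.74*b^2 - 7.38*b + 7.52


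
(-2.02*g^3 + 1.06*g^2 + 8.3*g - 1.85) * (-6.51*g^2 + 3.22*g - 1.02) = 13.1502*g^5 - 13.405*g^4 - 48.5594*g^3 + 37.6883*g^2 - 14.423*g + 1.887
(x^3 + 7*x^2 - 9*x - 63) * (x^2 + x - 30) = x^5 + 8*x^4 - 32*x^3 - 282*x^2 + 207*x + 1890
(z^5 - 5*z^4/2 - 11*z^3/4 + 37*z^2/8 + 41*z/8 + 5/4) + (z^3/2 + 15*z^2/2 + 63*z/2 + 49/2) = z^5 - 5*z^4/2 - 9*z^3/4 + 97*z^2/8 + 293*z/8 + 103/4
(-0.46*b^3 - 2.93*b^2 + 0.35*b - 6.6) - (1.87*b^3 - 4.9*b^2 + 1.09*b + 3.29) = -2.33*b^3 + 1.97*b^2 - 0.74*b - 9.89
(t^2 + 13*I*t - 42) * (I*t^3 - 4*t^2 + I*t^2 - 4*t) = I*t^5 - 17*t^4 + I*t^4 - 17*t^3 - 94*I*t^3 + 168*t^2 - 94*I*t^2 + 168*t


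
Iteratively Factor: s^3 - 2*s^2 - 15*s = (s + 3)*(s^2 - 5*s) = s*(s + 3)*(s - 5)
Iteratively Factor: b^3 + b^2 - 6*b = (b + 3)*(b^2 - 2*b) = (b - 2)*(b + 3)*(b)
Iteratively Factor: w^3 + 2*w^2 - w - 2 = (w + 1)*(w^2 + w - 2) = (w + 1)*(w + 2)*(w - 1)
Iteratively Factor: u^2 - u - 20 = (u - 5)*(u + 4)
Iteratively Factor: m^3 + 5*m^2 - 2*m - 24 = (m + 4)*(m^2 + m - 6) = (m - 2)*(m + 4)*(m + 3)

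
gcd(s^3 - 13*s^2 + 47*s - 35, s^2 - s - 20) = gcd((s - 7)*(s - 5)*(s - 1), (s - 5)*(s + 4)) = s - 5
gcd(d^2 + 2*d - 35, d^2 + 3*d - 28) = d + 7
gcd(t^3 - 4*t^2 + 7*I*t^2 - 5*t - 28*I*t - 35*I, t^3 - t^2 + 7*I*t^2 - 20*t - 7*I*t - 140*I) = t^2 + t*(-5 + 7*I) - 35*I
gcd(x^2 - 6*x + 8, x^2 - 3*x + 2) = x - 2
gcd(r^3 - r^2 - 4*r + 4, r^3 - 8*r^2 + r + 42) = r + 2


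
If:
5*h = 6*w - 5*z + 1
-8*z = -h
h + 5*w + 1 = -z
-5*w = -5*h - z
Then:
No Solution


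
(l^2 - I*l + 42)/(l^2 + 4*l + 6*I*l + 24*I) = (l - 7*I)/(l + 4)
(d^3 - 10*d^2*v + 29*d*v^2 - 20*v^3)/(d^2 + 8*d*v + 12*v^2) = (d^3 - 10*d^2*v + 29*d*v^2 - 20*v^3)/(d^2 + 8*d*v + 12*v^2)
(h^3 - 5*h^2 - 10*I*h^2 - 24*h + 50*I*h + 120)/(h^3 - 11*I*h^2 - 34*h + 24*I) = (h - 5)/(h - I)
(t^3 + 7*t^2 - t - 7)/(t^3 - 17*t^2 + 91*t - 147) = (t^3 + 7*t^2 - t - 7)/(t^3 - 17*t^2 + 91*t - 147)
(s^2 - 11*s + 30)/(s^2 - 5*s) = (s - 6)/s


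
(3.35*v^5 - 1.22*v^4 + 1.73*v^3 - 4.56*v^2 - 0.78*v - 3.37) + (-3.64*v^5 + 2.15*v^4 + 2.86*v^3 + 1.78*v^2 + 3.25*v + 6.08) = -0.29*v^5 + 0.93*v^4 + 4.59*v^3 - 2.78*v^2 + 2.47*v + 2.71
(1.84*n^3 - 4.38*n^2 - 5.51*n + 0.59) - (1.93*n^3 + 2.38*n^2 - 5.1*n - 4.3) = -0.0899999999999999*n^3 - 6.76*n^2 - 0.41*n + 4.89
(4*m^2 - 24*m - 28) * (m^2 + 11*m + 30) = 4*m^4 + 20*m^3 - 172*m^2 - 1028*m - 840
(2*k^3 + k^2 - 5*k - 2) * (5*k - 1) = 10*k^4 + 3*k^3 - 26*k^2 - 5*k + 2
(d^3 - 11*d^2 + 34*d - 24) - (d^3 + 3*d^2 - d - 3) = -14*d^2 + 35*d - 21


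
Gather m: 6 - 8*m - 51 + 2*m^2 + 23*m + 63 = 2*m^2 + 15*m + 18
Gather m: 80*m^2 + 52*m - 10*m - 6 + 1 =80*m^2 + 42*m - 5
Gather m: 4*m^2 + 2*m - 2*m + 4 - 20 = 4*m^2 - 16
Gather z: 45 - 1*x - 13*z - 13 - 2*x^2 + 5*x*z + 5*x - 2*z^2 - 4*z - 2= -2*x^2 + 4*x - 2*z^2 + z*(5*x - 17) + 30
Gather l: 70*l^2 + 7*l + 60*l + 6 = 70*l^2 + 67*l + 6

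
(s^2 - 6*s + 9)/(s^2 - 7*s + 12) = (s - 3)/(s - 4)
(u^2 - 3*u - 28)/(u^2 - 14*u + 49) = (u + 4)/(u - 7)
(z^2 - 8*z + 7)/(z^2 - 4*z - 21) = (z - 1)/(z + 3)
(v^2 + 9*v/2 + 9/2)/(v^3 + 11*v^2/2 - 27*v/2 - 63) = (2*v + 3)/(2*v^2 + 5*v - 42)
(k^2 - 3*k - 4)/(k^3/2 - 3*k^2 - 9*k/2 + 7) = 2*(k^2 - 3*k - 4)/(k^3 - 6*k^2 - 9*k + 14)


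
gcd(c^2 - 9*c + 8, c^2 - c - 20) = 1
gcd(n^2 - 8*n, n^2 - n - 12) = 1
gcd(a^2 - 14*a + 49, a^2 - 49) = a - 7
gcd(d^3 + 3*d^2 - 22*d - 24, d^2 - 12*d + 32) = d - 4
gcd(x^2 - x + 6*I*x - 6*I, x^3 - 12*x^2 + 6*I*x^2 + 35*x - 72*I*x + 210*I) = x + 6*I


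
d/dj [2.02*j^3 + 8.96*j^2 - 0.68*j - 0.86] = 6.06*j^2 + 17.92*j - 0.68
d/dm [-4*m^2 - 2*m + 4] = -8*m - 2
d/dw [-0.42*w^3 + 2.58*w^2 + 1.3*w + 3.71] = -1.26*w^2 + 5.16*w + 1.3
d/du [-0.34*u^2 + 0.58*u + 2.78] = 0.58 - 0.68*u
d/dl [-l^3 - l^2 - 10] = l*(-3*l - 2)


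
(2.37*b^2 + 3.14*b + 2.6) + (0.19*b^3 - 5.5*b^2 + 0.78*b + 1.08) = 0.19*b^3 - 3.13*b^2 + 3.92*b + 3.68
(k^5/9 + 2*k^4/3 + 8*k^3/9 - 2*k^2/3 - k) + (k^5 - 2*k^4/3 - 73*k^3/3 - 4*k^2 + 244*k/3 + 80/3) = 10*k^5/9 - 211*k^3/9 - 14*k^2/3 + 241*k/3 + 80/3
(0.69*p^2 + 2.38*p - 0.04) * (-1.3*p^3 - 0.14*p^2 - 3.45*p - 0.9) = -0.897*p^5 - 3.1906*p^4 - 2.6617*p^3 - 8.8264*p^2 - 2.004*p + 0.036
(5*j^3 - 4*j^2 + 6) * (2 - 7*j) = -35*j^4 + 38*j^3 - 8*j^2 - 42*j + 12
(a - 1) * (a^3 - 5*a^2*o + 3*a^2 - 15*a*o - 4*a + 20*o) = a^4 - 5*a^3*o + 2*a^3 - 10*a^2*o - 7*a^2 + 35*a*o + 4*a - 20*o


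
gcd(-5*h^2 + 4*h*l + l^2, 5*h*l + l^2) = 5*h + l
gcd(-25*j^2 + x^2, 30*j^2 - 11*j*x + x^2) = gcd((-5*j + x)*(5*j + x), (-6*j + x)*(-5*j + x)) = -5*j + x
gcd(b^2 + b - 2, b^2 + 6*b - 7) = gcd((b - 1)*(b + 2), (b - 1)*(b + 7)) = b - 1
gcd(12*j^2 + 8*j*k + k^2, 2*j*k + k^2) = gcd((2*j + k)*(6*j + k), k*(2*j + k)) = 2*j + k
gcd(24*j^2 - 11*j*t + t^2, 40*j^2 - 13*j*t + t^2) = -8*j + t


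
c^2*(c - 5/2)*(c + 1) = c^4 - 3*c^3/2 - 5*c^2/2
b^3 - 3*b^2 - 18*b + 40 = (b - 5)*(b - 2)*(b + 4)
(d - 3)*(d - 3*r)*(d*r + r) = d^3*r - 3*d^2*r^2 - 2*d^2*r + 6*d*r^2 - 3*d*r + 9*r^2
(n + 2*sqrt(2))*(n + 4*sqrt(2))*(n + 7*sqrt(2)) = n^3 + 13*sqrt(2)*n^2 + 100*n + 112*sqrt(2)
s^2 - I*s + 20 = (s - 5*I)*(s + 4*I)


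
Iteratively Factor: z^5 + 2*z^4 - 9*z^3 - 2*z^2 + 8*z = (z)*(z^4 + 2*z^3 - 9*z^2 - 2*z + 8) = z*(z - 1)*(z^3 + 3*z^2 - 6*z - 8) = z*(z - 1)*(z + 1)*(z^2 + 2*z - 8) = z*(z - 1)*(z + 1)*(z + 4)*(z - 2)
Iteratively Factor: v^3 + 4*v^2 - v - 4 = (v + 4)*(v^2 - 1) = (v + 1)*(v + 4)*(v - 1)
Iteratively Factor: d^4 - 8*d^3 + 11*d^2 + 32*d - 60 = (d - 5)*(d^3 - 3*d^2 - 4*d + 12) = (d - 5)*(d + 2)*(d^2 - 5*d + 6) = (d - 5)*(d - 2)*(d + 2)*(d - 3)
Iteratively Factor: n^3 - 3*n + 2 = (n + 2)*(n^2 - 2*n + 1) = (n - 1)*(n + 2)*(n - 1)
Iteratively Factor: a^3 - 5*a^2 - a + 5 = (a - 1)*(a^2 - 4*a - 5) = (a - 1)*(a + 1)*(a - 5)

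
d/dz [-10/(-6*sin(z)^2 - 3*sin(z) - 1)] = -30*(4*sin(z) + 1)*cos(z)/(6*sin(z)^2 + 3*sin(z) + 1)^2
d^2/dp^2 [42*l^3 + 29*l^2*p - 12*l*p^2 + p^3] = -24*l + 6*p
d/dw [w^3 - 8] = 3*w^2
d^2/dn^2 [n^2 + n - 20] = 2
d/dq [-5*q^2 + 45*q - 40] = 45 - 10*q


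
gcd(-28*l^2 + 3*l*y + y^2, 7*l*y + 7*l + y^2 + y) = 7*l + y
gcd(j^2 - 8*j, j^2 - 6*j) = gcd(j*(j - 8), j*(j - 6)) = j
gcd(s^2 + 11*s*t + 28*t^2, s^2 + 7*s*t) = s + 7*t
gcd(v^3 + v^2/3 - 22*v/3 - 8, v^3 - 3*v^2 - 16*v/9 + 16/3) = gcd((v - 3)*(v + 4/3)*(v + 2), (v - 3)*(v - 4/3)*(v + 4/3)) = v^2 - 5*v/3 - 4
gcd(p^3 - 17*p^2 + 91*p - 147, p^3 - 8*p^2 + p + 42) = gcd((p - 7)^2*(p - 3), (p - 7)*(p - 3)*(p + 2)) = p^2 - 10*p + 21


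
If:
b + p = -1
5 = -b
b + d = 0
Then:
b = -5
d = 5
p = 4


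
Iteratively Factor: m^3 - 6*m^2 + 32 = (m - 4)*(m^2 - 2*m - 8) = (m - 4)*(m + 2)*(m - 4)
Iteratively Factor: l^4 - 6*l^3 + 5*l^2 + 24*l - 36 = (l - 2)*(l^3 - 4*l^2 - 3*l + 18) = (l - 3)*(l - 2)*(l^2 - l - 6) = (l - 3)^2*(l - 2)*(l + 2)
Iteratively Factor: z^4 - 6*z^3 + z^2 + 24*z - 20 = (z - 2)*(z^3 - 4*z^2 - 7*z + 10) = (z - 2)*(z - 1)*(z^2 - 3*z - 10) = (z - 5)*(z - 2)*(z - 1)*(z + 2)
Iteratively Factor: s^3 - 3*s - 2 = (s + 1)*(s^2 - s - 2) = (s + 1)^2*(s - 2)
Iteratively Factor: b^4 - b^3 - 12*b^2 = (b)*(b^3 - b^2 - 12*b) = b^2*(b^2 - b - 12) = b^2*(b + 3)*(b - 4)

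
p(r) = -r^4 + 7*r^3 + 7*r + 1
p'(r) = -4*r^3 + 21*r^2 + 7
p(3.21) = 148.83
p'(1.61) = 44.74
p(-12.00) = -32915.00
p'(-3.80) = 529.73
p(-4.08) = -780.08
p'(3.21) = 91.08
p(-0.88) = -10.53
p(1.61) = 34.76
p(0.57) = 6.18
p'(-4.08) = 628.24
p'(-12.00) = 9943.00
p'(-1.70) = 87.34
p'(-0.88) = 25.99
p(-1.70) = -53.64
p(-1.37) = -30.11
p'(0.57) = 13.08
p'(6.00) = -101.00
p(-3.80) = -618.22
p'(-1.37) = 56.70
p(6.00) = 259.00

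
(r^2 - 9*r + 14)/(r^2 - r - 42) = (r - 2)/(r + 6)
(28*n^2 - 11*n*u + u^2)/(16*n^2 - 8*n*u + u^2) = (-7*n + u)/(-4*n + u)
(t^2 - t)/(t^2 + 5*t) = (t - 1)/(t + 5)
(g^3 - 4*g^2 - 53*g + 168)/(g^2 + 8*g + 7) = (g^2 - 11*g + 24)/(g + 1)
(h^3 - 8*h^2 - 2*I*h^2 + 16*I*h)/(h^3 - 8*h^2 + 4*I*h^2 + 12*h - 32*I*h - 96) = h/(h + 6*I)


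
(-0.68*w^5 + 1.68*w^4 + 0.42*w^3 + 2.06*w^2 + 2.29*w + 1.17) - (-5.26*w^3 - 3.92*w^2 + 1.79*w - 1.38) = -0.68*w^5 + 1.68*w^4 + 5.68*w^3 + 5.98*w^2 + 0.5*w + 2.55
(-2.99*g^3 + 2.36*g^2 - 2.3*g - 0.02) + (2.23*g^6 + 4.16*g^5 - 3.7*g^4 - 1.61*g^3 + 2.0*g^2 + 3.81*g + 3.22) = 2.23*g^6 + 4.16*g^5 - 3.7*g^4 - 4.6*g^3 + 4.36*g^2 + 1.51*g + 3.2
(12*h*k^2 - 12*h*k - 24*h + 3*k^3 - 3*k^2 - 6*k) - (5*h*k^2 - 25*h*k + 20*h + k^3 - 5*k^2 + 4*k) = 7*h*k^2 + 13*h*k - 44*h + 2*k^3 + 2*k^2 - 10*k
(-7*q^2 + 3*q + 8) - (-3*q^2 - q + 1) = -4*q^2 + 4*q + 7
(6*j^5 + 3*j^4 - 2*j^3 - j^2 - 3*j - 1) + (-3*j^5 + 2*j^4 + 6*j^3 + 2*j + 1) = 3*j^5 + 5*j^4 + 4*j^3 - j^2 - j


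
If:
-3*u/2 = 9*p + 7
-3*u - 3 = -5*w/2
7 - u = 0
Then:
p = -35/18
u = 7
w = 48/5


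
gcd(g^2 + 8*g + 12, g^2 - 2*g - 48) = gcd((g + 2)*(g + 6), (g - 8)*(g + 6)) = g + 6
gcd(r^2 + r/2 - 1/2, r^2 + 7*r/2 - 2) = r - 1/2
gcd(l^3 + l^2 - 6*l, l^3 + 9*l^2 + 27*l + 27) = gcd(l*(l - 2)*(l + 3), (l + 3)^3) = l + 3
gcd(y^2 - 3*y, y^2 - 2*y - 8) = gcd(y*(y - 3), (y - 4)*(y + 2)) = 1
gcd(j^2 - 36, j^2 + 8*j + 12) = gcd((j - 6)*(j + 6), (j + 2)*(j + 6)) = j + 6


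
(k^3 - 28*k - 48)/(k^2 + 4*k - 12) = (k^3 - 28*k - 48)/(k^2 + 4*k - 12)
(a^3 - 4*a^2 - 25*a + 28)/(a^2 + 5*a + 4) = (a^2 - 8*a + 7)/(a + 1)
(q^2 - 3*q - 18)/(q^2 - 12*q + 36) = (q + 3)/(q - 6)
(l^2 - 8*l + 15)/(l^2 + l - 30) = (l - 3)/(l + 6)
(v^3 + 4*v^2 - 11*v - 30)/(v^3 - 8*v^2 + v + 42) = (v + 5)/(v - 7)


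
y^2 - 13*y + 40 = (y - 8)*(y - 5)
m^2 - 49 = (m - 7)*(m + 7)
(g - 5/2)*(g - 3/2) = g^2 - 4*g + 15/4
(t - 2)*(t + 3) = t^2 + t - 6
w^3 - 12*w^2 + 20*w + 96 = (w - 8)*(w - 6)*(w + 2)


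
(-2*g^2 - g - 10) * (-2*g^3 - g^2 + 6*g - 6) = 4*g^5 + 4*g^4 + 9*g^3 + 16*g^2 - 54*g + 60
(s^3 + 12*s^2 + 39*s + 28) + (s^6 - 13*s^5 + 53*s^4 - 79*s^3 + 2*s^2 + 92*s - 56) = s^6 - 13*s^5 + 53*s^4 - 78*s^3 + 14*s^2 + 131*s - 28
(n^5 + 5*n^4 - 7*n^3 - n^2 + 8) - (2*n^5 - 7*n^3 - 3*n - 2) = -n^5 + 5*n^4 - n^2 + 3*n + 10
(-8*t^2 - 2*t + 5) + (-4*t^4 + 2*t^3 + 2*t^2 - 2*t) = -4*t^4 + 2*t^3 - 6*t^2 - 4*t + 5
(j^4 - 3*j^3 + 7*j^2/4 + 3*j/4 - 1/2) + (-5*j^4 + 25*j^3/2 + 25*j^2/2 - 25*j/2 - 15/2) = -4*j^4 + 19*j^3/2 + 57*j^2/4 - 47*j/4 - 8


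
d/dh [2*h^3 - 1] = 6*h^2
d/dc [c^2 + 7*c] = 2*c + 7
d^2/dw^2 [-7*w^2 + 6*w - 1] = -14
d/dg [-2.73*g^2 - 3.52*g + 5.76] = -5.46*g - 3.52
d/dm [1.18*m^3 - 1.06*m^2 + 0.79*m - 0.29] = 3.54*m^2 - 2.12*m + 0.79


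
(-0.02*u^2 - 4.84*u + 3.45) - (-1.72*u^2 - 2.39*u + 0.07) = 1.7*u^2 - 2.45*u + 3.38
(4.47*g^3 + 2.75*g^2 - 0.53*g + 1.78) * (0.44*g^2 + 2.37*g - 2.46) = 1.9668*g^5 + 11.8039*g^4 - 4.7119*g^3 - 7.2379*g^2 + 5.5224*g - 4.3788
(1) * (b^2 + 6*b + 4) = b^2 + 6*b + 4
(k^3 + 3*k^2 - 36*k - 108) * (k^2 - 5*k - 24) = k^5 - 2*k^4 - 75*k^3 + 1404*k + 2592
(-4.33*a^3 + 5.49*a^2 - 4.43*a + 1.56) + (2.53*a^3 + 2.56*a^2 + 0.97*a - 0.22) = -1.8*a^3 + 8.05*a^2 - 3.46*a + 1.34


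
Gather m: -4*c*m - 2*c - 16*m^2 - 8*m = -2*c - 16*m^2 + m*(-4*c - 8)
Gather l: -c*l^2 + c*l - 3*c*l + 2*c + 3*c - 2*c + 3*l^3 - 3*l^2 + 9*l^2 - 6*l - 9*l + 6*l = 3*c + 3*l^3 + l^2*(6 - c) + l*(-2*c - 9)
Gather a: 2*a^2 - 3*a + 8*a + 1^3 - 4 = 2*a^2 + 5*a - 3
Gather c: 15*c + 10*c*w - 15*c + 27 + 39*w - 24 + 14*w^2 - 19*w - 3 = 10*c*w + 14*w^2 + 20*w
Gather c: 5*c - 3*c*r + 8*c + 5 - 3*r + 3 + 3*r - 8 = c*(13 - 3*r)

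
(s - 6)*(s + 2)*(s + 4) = s^3 - 28*s - 48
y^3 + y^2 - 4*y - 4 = (y - 2)*(y + 1)*(y + 2)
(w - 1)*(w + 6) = w^2 + 5*w - 6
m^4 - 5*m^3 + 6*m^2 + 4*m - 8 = (m - 2)^3*(m + 1)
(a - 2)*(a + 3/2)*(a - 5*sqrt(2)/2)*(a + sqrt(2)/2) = a^4 - 2*sqrt(2)*a^3 - a^3/2 - 11*a^2/2 + sqrt(2)*a^2 + 5*a/4 + 6*sqrt(2)*a + 15/2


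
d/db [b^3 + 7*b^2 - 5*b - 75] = 3*b^2 + 14*b - 5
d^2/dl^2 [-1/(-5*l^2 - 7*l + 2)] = 2*(-25*l^2 - 35*l + (10*l + 7)^2 + 10)/(5*l^2 + 7*l - 2)^3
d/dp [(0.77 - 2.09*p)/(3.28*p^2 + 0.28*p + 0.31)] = (6.8552*p^2 - 5.0512*p - 0.8635)/(10.7584*p^4 + 1.8368*p^3 + 2.112*p^2 + 0.1736*p + 0.0961)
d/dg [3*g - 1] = 3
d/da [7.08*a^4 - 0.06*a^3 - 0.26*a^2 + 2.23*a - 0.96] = 28.32*a^3 - 0.18*a^2 - 0.52*a + 2.23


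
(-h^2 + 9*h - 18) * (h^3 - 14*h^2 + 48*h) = -h^5 + 23*h^4 - 192*h^3 + 684*h^2 - 864*h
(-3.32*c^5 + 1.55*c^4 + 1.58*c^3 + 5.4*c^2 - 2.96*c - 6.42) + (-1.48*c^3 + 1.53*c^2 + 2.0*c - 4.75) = -3.32*c^5 + 1.55*c^4 + 0.1*c^3 + 6.93*c^2 - 0.96*c - 11.17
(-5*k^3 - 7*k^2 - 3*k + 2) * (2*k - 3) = -10*k^4 + k^3 + 15*k^2 + 13*k - 6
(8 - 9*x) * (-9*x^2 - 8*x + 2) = 81*x^3 - 82*x + 16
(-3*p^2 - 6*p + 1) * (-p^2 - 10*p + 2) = 3*p^4 + 36*p^3 + 53*p^2 - 22*p + 2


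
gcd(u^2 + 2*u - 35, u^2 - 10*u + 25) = u - 5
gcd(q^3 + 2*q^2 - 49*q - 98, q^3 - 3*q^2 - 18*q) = 1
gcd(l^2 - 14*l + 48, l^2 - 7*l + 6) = l - 6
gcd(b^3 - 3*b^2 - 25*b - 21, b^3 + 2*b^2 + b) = b + 1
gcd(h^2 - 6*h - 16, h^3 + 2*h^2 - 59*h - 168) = h - 8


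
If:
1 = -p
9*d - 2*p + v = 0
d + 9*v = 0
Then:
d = -9/40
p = -1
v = 1/40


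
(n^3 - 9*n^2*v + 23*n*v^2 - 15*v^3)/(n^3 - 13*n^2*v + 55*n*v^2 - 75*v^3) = (-n + v)/(-n + 5*v)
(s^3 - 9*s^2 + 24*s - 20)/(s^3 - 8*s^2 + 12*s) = (s^2 - 7*s + 10)/(s*(s - 6))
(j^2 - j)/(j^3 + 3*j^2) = (j - 1)/(j*(j + 3))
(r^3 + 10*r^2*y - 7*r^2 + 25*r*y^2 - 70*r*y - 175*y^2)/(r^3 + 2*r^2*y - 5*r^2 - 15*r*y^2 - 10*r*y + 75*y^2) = (-r^2 - 5*r*y + 7*r + 35*y)/(-r^2 + 3*r*y + 5*r - 15*y)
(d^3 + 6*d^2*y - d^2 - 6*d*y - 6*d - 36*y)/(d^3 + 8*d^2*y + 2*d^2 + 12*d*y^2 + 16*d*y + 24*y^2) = (d - 3)/(d + 2*y)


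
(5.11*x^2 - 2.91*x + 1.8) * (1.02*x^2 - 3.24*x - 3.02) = 5.2122*x^4 - 19.5246*x^3 - 4.1678*x^2 + 2.9562*x - 5.436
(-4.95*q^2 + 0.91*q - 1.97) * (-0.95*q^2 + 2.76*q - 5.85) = 4.7025*q^4 - 14.5265*q^3 + 33.3406*q^2 - 10.7607*q + 11.5245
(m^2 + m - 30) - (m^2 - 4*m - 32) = 5*m + 2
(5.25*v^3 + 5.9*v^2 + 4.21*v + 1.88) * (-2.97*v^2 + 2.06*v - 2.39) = -15.5925*v^5 - 6.708*v^4 - 12.8972*v^3 - 11.012*v^2 - 6.1891*v - 4.4932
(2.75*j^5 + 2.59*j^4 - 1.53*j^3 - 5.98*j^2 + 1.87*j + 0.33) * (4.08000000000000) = 11.22*j^5 + 10.5672*j^4 - 6.2424*j^3 - 24.3984*j^2 + 7.6296*j + 1.3464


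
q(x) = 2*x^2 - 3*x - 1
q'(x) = 4*x - 3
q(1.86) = 0.34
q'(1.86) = 4.44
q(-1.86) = 11.50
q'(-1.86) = -10.44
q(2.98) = 7.82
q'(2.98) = 8.92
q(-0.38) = 0.43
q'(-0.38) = -4.52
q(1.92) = 0.61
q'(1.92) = 4.68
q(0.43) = -1.92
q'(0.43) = -1.28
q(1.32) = -1.48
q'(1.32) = 2.28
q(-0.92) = 3.45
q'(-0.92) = -6.68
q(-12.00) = 323.00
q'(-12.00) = -51.00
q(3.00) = 8.00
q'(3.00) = 9.00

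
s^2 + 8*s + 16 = (s + 4)^2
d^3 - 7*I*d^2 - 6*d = d*(d - 6*I)*(d - I)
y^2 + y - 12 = (y - 3)*(y + 4)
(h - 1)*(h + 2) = h^2 + h - 2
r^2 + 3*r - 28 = (r - 4)*(r + 7)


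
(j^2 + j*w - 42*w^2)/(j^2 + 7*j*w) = (j - 6*w)/j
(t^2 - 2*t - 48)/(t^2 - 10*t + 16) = (t + 6)/(t - 2)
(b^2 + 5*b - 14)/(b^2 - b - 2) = (b + 7)/(b + 1)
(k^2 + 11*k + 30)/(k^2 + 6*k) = (k + 5)/k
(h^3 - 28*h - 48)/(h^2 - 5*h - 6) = (h^2 + 6*h + 8)/(h + 1)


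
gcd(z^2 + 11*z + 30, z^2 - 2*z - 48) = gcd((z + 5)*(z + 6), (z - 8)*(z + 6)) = z + 6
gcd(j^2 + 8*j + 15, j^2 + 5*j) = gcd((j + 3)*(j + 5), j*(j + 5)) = j + 5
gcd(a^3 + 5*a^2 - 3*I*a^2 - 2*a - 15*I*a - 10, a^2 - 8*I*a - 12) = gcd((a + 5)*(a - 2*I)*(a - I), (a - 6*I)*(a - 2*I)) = a - 2*I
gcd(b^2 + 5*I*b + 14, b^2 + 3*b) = 1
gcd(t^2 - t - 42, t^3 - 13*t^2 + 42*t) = t - 7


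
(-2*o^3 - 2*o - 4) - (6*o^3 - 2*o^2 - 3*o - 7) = -8*o^3 + 2*o^2 + o + 3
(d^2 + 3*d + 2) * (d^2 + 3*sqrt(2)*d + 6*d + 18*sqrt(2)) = d^4 + 3*sqrt(2)*d^3 + 9*d^3 + 20*d^2 + 27*sqrt(2)*d^2 + 12*d + 60*sqrt(2)*d + 36*sqrt(2)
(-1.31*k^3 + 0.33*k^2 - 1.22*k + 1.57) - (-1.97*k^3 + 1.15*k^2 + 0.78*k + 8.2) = 0.66*k^3 - 0.82*k^2 - 2.0*k - 6.63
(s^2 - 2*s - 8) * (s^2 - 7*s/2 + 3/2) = s^4 - 11*s^3/2 + s^2/2 + 25*s - 12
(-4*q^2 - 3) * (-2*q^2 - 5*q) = 8*q^4 + 20*q^3 + 6*q^2 + 15*q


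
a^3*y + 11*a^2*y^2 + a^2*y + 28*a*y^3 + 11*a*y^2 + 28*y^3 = (a + 4*y)*(a + 7*y)*(a*y + y)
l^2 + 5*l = l*(l + 5)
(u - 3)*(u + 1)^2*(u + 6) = u^4 + 5*u^3 - 11*u^2 - 33*u - 18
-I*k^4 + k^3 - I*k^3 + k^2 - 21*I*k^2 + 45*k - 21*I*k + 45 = (k - 5*I)*(k + 3*I)^2*(-I*k - I)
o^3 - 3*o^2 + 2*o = o*(o - 2)*(o - 1)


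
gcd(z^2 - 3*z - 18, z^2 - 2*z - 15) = z + 3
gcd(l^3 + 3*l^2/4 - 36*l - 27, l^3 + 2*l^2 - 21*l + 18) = l + 6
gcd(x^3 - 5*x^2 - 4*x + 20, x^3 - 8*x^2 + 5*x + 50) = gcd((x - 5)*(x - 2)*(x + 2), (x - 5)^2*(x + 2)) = x^2 - 3*x - 10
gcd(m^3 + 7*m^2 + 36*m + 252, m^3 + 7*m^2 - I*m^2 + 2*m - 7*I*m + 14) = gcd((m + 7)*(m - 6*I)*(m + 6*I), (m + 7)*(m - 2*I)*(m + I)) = m + 7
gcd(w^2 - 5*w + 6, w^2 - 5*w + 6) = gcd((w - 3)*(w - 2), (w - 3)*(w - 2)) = w^2 - 5*w + 6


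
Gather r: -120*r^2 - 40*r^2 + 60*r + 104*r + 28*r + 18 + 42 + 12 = -160*r^2 + 192*r + 72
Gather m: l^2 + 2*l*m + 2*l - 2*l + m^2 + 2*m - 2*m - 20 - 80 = l^2 + 2*l*m + m^2 - 100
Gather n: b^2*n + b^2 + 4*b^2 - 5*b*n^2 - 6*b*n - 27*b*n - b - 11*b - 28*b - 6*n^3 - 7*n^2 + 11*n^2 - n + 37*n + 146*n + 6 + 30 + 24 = 5*b^2 - 40*b - 6*n^3 + n^2*(4 - 5*b) + n*(b^2 - 33*b + 182) + 60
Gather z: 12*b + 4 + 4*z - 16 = 12*b + 4*z - 12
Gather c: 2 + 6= 8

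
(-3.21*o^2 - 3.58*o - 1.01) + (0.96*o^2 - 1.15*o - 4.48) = -2.25*o^2 - 4.73*o - 5.49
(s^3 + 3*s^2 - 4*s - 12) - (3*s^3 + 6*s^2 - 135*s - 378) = -2*s^3 - 3*s^2 + 131*s + 366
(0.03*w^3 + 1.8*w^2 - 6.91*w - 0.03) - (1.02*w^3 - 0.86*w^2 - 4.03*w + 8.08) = -0.99*w^3 + 2.66*w^2 - 2.88*w - 8.11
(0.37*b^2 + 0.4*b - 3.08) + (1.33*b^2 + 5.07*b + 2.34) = 1.7*b^2 + 5.47*b - 0.74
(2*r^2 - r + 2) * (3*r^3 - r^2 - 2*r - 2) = 6*r^5 - 5*r^4 + 3*r^3 - 4*r^2 - 2*r - 4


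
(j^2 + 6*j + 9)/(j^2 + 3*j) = (j + 3)/j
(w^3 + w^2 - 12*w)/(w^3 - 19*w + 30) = w*(w + 4)/(w^2 + 3*w - 10)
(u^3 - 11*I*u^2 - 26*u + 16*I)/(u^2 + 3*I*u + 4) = (u^2 - 10*I*u - 16)/(u + 4*I)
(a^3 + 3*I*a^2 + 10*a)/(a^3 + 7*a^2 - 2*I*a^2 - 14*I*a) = (a + 5*I)/(a + 7)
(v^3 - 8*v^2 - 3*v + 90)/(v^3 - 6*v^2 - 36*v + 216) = (v^2 - 2*v - 15)/(v^2 - 36)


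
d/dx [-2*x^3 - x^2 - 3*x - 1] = -6*x^2 - 2*x - 3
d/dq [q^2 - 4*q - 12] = 2*q - 4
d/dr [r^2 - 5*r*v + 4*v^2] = 2*r - 5*v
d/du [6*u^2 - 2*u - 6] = 12*u - 2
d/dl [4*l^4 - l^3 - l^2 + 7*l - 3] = 16*l^3 - 3*l^2 - 2*l + 7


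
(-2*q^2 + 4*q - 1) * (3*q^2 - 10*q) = -6*q^4 + 32*q^3 - 43*q^2 + 10*q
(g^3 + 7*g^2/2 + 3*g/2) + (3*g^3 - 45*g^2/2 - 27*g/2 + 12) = 4*g^3 - 19*g^2 - 12*g + 12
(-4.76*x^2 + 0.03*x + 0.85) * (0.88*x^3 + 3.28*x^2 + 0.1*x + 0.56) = -4.1888*x^5 - 15.5864*x^4 + 0.3704*x^3 + 0.1254*x^2 + 0.1018*x + 0.476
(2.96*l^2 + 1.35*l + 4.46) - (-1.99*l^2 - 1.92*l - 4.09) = 4.95*l^2 + 3.27*l + 8.55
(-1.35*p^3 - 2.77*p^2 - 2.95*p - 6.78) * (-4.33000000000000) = 5.8455*p^3 + 11.9941*p^2 + 12.7735*p + 29.3574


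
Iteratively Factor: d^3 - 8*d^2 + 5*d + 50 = (d - 5)*(d^2 - 3*d - 10) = (d - 5)*(d + 2)*(d - 5)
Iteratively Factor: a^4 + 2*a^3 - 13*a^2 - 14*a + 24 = (a + 4)*(a^3 - 2*a^2 - 5*a + 6) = (a - 1)*(a + 4)*(a^2 - a - 6) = (a - 1)*(a + 2)*(a + 4)*(a - 3)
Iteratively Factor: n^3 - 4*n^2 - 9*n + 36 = (n - 3)*(n^2 - n - 12) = (n - 3)*(n + 3)*(n - 4)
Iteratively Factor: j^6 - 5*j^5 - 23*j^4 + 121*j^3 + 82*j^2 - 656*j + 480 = (j - 2)*(j^5 - 3*j^4 - 29*j^3 + 63*j^2 + 208*j - 240) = (j - 2)*(j - 1)*(j^4 - 2*j^3 - 31*j^2 + 32*j + 240) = (j - 2)*(j - 1)*(j + 3)*(j^3 - 5*j^2 - 16*j + 80) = (j - 4)*(j - 2)*(j - 1)*(j + 3)*(j^2 - j - 20) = (j - 5)*(j - 4)*(j - 2)*(j - 1)*(j + 3)*(j + 4)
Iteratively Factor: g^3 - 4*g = (g - 2)*(g^2 + 2*g) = g*(g - 2)*(g + 2)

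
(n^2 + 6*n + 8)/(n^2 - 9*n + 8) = (n^2 + 6*n + 8)/(n^2 - 9*n + 8)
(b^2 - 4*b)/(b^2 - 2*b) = (b - 4)/(b - 2)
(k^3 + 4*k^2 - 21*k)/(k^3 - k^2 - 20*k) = (-k^2 - 4*k + 21)/(-k^2 + k + 20)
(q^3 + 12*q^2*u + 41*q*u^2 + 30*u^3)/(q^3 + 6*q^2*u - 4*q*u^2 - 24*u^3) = (q^2 + 6*q*u + 5*u^2)/(q^2 - 4*u^2)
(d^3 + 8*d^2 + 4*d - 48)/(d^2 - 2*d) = d + 10 + 24/d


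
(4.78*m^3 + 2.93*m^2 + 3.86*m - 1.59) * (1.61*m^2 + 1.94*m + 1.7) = 7.6958*m^5 + 13.9905*m^4 + 20.0248*m^3 + 9.9095*m^2 + 3.4774*m - 2.703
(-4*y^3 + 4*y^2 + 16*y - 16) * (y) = -4*y^4 + 4*y^3 + 16*y^2 - 16*y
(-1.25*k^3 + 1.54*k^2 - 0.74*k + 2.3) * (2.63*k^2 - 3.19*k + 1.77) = -3.2875*k^5 + 8.0377*k^4 - 9.0713*k^3 + 11.1354*k^2 - 8.6468*k + 4.071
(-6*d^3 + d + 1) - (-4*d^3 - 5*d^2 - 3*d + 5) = -2*d^3 + 5*d^2 + 4*d - 4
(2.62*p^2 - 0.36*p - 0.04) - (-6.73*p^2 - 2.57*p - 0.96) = 9.35*p^2 + 2.21*p + 0.92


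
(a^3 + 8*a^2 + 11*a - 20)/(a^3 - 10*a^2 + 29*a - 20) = (a^2 + 9*a + 20)/(a^2 - 9*a + 20)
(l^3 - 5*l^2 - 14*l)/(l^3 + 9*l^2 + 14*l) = (l - 7)/(l + 7)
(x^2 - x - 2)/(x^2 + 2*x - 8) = (x + 1)/(x + 4)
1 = 1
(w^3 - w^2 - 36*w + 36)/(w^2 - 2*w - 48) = (w^2 - 7*w + 6)/(w - 8)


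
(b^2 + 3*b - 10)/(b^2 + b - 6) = (b + 5)/(b + 3)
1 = 1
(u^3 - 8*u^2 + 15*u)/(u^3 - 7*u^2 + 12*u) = (u - 5)/(u - 4)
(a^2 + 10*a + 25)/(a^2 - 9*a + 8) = (a^2 + 10*a + 25)/(a^2 - 9*a + 8)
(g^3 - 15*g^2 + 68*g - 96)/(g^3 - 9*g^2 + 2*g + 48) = (g - 4)/(g + 2)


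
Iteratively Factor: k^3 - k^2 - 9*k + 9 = (k - 1)*(k^2 - 9) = (k - 3)*(k - 1)*(k + 3)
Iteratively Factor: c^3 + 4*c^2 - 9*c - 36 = (c + 4)*(c^2 - 9) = (c - 3)*(c + 4)*(c + 3)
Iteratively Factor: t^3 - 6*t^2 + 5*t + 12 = (t - 4)*(t^2 - 2*t - 3) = (t - 4)*(t + 1)*(t - 3)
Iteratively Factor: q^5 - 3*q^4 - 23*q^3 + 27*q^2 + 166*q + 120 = (q + 1)*(q^4 - 4*q^3 - 19*q^2 + 46*q + 120) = (q + 1)*(q + 2)*(q^3 - 6*q^2 - 7*q + 60) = (q + 1)*(q + 2)*(q + 3)*(q^2 - 9*q + 20) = (q - 5)*(q + 1)*(q + 2)*(q + 3)*(q - 4)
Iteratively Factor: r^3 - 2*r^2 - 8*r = (r - 4)*(r^2 + 2*r) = (r - 4)*(r + 2)*(r)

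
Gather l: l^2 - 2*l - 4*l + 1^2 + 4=l^2 - 6*l + 5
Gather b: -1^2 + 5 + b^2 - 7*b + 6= b^2 - 7*b + 10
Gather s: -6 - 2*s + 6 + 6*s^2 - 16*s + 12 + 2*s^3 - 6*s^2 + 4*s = 2*s^3 - 14*s + 12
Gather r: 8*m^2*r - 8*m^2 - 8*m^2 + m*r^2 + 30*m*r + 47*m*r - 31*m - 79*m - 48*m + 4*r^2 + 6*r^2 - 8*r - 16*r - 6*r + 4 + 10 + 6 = -16*m^2 - 158*m + r^2*(m + 10) + r*(8*m^2 + 77*m - 30) + 20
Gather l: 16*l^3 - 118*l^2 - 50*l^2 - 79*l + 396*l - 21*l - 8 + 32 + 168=16*l^3 - 168*l^2 + 296*l + 192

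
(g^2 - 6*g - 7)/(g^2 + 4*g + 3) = (g - 7)/(g + 3)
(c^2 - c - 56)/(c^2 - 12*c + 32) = (c + 7)/(c - 4)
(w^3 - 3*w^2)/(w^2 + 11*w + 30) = w^2*(w - 3)/(w^2 + 11*w + 30)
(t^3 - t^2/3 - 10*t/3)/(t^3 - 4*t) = (t + 5/3)/(t + 2)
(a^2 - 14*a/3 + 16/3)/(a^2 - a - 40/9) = 3*(a - 2)/(3*a + 5)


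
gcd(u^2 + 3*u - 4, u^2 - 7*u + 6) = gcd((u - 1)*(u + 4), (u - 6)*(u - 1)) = u - 1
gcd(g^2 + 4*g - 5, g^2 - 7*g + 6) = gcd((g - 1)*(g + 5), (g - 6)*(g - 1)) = g - 1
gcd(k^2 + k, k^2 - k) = k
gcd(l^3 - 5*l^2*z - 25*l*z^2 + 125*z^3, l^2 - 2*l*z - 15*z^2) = -l + 5*z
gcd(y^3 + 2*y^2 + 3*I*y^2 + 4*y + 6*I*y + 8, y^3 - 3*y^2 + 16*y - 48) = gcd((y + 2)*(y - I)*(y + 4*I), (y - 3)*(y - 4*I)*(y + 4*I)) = y + 4*I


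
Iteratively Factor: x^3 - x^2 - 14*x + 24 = (x + 4)*(x^2 - 5*x + 6) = (x - 3)*(x + 4)*(x - 2)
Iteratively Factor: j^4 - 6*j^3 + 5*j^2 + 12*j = (j)*(j^3 - 6*j^2 + 5*j + 12) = j*(j - 4)*(j^2 - 2*j - 3) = j*(j - 4)*(j - 3)*(j + 1)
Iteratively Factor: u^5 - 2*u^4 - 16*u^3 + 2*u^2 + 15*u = (u)*(u^4 - 2*u^3 - 16*u^2 + 2*u + 15) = u*(u + 1)*(u^3 - 3*u^2 - 13*u + 15) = u*(u - 5)*(u + 1)*(u^2 + 2*u - 3) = u*(u - 5)*(u + 1)*(u + 3)*(u - 1)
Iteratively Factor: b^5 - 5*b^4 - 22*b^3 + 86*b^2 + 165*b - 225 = (b + 3)*(b^4 - 8*b^3 + 2*b^2 + 80*b - 75) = (b - 5)*(b + 3)*(b^3 - 3*b^2 - 13*b + 15) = (b - 5)*(b + 3)^2*(b^2 - 6*b + 5) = (b - 5)^2*(b + 3)^2*(b - 1)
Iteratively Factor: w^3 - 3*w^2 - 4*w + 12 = (w - 2)*(w^2 - w - 6) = (w - 3)*(w - 2)*(w + 2)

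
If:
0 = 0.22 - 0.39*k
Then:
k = 0.56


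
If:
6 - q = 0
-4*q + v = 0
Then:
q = 6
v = 24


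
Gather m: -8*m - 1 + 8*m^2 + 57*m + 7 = 8*m^2 + 49*m + 6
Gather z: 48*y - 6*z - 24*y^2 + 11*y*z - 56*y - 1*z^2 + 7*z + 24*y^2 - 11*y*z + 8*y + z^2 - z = 0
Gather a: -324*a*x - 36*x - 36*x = -324*a*x - 72*x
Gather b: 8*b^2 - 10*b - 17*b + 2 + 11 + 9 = 8*b^2 - 27*b + 22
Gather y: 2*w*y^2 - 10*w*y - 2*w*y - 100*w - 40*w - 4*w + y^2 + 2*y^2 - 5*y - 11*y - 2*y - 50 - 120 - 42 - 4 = -144*w + y^2*(2*w + 3) + y*(-12*w - 18) - 216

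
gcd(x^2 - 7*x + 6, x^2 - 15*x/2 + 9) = x - 6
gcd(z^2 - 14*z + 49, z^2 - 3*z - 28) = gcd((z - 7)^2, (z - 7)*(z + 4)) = z - 7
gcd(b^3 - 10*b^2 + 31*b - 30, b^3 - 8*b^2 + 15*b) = b^2 - 8*b + 15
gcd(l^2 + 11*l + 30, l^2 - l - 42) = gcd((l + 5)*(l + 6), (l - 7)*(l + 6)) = l + 6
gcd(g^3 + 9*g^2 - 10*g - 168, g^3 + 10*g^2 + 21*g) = g + 7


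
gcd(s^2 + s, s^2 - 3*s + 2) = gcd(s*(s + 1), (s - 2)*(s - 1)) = 1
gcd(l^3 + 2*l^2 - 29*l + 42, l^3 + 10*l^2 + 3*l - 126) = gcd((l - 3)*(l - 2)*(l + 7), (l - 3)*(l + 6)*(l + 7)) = l^2 + 4*l - 21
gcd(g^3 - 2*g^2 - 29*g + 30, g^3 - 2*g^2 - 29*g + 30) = g^3 - 2*g^2 - 29*g + 30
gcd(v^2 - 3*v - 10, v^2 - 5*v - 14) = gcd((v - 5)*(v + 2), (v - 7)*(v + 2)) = v + 2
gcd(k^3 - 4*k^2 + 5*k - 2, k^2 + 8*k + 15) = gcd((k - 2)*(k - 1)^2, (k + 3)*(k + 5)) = 1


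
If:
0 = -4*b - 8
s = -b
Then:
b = -2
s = 2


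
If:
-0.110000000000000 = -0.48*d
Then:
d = 0.23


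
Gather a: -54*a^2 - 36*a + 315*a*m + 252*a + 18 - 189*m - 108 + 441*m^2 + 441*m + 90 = -54*a^2 + a*(315*m + 216) + 441*m^2 + 252*m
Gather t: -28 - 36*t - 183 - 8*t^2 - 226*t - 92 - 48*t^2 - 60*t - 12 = -56*t^2 - 322*t - 315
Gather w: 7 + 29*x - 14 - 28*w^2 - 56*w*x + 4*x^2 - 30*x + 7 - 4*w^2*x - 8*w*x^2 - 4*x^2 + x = w^2*(-4*x - 28) + w*(-8*x^2 - 56*x)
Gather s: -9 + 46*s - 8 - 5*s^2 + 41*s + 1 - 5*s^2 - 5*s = -10*s^2 + 82*s - 16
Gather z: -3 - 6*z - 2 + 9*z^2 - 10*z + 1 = 9*z^2 - 16*z - 4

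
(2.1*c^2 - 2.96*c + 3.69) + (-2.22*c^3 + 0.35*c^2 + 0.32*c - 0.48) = -2.22*c^3 + 2.45*c^2 - 2.64*c + 3.21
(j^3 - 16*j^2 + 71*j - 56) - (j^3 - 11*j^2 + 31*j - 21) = -5*j^2 + 40*j - 35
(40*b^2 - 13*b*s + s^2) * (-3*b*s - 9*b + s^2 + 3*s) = -120*b^3*s - 360*b^3 + 79*b^2*s^2 + 237*b^2*s - 16*b*s^3 - 48*b*s^2 + s^4 + 3*s^3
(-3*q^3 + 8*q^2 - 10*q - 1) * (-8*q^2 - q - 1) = 24*q^5 - 61*q^4 + 75*q^3 + 10*q^2 + 11*q + 1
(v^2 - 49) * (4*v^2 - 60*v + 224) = 4*v^4 - 60*v^3 + 28*v^2 + 2940*v - 10976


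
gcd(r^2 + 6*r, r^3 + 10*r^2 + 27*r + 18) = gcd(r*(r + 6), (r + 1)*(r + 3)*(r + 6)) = r + 6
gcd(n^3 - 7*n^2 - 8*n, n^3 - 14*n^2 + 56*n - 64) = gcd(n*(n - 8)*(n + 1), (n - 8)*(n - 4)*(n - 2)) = n - 8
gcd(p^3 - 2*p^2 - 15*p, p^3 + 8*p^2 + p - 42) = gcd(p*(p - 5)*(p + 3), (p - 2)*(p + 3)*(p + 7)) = p + 3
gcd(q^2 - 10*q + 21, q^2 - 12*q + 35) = q - 7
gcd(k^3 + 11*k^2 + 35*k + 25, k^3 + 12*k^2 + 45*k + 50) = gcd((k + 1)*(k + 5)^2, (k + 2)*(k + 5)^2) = k^2 + 10*k + 25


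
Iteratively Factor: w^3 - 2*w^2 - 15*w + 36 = (w - 3)*(w^2 + w - 12) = (w - 3)^2*(w + 4)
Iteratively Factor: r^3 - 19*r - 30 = (r - 5)*(r^2 + 5*r + 6) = (r - 5)*(r + 3)*(r + 2)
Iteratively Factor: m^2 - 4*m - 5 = (m - 5)*(m + 1)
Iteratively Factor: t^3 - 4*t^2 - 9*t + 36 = (t - 3)*(t^2 - t - 12) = (t - 3)*(t + 3)*(t - 4)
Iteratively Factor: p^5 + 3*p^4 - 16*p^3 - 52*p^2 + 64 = (p - 1)*(p^4 + 4*p^3 - 12*p^2 - 64*p - 64) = (p - 1)*(p + 2)*(p^3 + 2*p^2 - 16*p - 32) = (p - 1)*(p + 2)^2*(p^2 - 16) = (p - 4)*(p - 1)*(p + 2)^2*(p + 4)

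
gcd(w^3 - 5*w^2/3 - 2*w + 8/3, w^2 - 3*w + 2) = w^2 - 3*w + 2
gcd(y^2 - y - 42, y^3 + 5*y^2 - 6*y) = y + 6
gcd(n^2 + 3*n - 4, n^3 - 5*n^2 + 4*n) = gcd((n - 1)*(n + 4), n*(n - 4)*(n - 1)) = n - 1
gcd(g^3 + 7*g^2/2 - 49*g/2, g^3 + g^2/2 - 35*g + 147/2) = g^2 + 7*g/2 - 49/2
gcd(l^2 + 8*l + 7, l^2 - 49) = l + 7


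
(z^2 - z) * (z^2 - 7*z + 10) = z^4 - 8*z^3 + 17*z^2 - 10*z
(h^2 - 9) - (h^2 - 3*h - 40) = 3*h + 31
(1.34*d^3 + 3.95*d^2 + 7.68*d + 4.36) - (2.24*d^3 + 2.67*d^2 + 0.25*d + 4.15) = -0.9*d^3 + 1.28*d^2 + 7.43*d + 0.21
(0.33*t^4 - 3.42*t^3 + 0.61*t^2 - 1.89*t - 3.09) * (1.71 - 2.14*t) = -0.7062*t^5 + 7.8831*t^4 - 7.1536*t^3 + 5.0877*t^2 + 3.3807*t - 5.2839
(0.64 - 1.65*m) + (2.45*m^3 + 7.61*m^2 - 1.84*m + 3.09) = 2.45*m^3 + 7.61*m^2 - 3.49*m + 3.73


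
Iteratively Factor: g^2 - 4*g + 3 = (g - 3)*(g - 1)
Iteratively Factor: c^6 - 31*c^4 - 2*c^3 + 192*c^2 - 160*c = (c + 4)*(c^5 - 4*c^4 - 15*c^3 + 58*c^2 - 40*c) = c*(c + 4)*(c^4 - 4*c^3 - 15*c^2 + 58*c - 40) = c*(c - 2)*(c + 4)*(c^3 - 2*c^2 - 19*c + 20) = c*(c - 5)*(c - 2)*(c + 4)*(c^2 + 3*c - 4) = c*(c - 5)*(c - 2)*(c - 1)*(c + 4)*(c + 4)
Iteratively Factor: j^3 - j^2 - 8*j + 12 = (j - 2)*(j^2 + j - 6) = (j - 2)^2*(j + 3)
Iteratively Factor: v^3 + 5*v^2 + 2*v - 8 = (v + 2)*(v^2 + 3*v - 4) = (v + 2)*(v + 4)*(v - 1)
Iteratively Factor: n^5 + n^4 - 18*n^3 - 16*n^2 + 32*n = (n + 2)*(n^4 - n^3 - 16*n^2 + 16*n) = (n - 4)*(n + 2)*(n^3 + 3*n^2 - 4*n) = (n - 4)*(n - 1)*(n + 2)*(n^2 + 4*n) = n*(n - 4)*(n - 1)*(n + 2)*(n + 4)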